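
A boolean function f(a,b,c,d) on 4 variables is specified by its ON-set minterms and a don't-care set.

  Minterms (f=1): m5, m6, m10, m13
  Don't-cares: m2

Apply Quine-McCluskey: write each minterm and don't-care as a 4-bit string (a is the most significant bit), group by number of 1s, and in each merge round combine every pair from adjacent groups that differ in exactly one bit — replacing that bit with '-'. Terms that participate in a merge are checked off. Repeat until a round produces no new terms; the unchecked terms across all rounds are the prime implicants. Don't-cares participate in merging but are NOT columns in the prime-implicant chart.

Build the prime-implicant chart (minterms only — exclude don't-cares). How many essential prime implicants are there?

3

[col 0] 0010*, 0101*, 0110*, 1010*, 1101*
[col 1] -010, -101, 0-10
Prime implicants: -010, -101, 0-10
PI chart (minterm → PIs covering it):
  5 | -101  (sole → essential)
  6 | 0-10  (sole → essential)
  10 | -010  (sole → essential)
  13 | -101  (sole → essential)
Essential prime implicants: -010, -101, 0-10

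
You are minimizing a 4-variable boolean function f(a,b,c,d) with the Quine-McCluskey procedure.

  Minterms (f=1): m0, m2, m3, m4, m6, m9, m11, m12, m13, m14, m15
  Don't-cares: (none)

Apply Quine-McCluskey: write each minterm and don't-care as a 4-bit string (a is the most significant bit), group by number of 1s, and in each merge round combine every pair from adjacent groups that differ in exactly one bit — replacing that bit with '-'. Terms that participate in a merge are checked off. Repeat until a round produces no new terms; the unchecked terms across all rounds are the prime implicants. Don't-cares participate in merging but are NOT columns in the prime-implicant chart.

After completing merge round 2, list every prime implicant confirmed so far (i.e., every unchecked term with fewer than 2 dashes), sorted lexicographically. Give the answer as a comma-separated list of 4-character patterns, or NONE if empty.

-011, 001-

size-2^0 implicants → 0000(✓)  0010(✓)  0011(✓)  0100(✓)  0110(✓)  1001(✓)  1011(✓)  1100(✓)  1101(✓)  1110(✓)  1111(✓)
size-2^1 implicants → -011  -100(✓)  -110(✓)  0-00(✓)  0-10(✓)  00-0(✓)  001-  01-0(✓)  1-01(✓)  1-11(✓)  10-1(✓)  11-0(✓)  11-1(✓)  110-(✓)  111-(✓)
size-2^2 implicants → -1-0  0--0  1--1  11--
Unchecked terms (primes): -011, -1-0, 0--0, 001-, 1--1, 11--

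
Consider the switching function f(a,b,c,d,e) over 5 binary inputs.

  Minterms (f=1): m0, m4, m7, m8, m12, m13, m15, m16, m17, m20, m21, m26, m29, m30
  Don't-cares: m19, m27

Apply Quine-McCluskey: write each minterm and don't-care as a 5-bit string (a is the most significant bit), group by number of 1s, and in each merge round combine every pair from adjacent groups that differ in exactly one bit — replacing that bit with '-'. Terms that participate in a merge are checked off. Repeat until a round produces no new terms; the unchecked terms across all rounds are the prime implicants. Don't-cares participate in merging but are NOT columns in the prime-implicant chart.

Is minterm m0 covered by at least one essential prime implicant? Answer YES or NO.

[col 0] 00000*, 00100*, 00111*, 01000*, 01100*, 01101*, 01111*, 10000*, 10001*, 10011*, 10100*, 10101*, 11010*, 11011*, 11101*, 11110*
[col 1] -0000*, -0100*, -1101, 0-000*, 0-100*, 0-111, 00-00*, 01-00*, 011-1, 0110-, 1-011, 1-101, 10-00*, 10-01*, 100-1, 1000-*, 1010-*, 11-10, 1101-
[col 2] -0-00, 0--00, 10-0-
Prime implicants: -0-00, -1101, 0--00, 0-111, 011-1, 0110-, 1-011, 1-101, 10-0-, 100-1, 11-10, 1101-
PI chart (minterm → PIs covering it):
  0 | -0-00,0--00
  4 | -0-00,0--00
  7 | 0-111  (sole → essential)
  8 | 0--00  (sole → essential)
  12 | 0--00,0110-
  13 | -1101,011-1,0110-
  15 | 0-111,011-1
  16 | -0-00,10-0-
  17 | 10-0-,100-1
  20 | -0-00,10-0-
  21 | 1-101,10-0-
  26 | 11-10,1101-
  29 | -1101,1-101
  30 | 11-10  (sole → essential)
Essential prime implicants: 0--00, 0-111, 11-10

YES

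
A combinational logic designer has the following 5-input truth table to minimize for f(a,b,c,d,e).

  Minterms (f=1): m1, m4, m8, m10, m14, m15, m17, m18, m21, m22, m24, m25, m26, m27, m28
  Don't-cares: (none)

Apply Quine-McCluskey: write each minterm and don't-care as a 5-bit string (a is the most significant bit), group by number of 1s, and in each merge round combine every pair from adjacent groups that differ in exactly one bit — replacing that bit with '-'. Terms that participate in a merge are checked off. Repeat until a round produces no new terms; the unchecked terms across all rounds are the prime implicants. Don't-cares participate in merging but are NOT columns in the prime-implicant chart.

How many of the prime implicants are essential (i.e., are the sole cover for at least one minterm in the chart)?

8

Round 0: 00001✓ 00100 01000✓ 01010✓ 01110✓ 01111✓ 10001✓ 10010✓ 10101✓ 10110✓ 11000✓ 11001✓ 11010✓ 11011✓ 11100✓
Round 1: -0001 -1000✓ -1010✓ 01-10 010-0✓ 0111- 1-001 1-010 10-01 10-10 11-00 110-0✓ 110-1✓ 1100-✓ 1101-✓
Round 2: -10-0 110--
PIs = {-0001, -10-0, 00100, 01-10, 0111-, 1-001, 1-010, 10-01, 10-10, 11-00, 110--}
Coverage chart:
  m1: -0001 ←essential
  m4: 00100 ←essential
  m8: -10-0 ←essential
  m10: -10-0,01-10
  m14: 01-10,0111-
  m15: 0111- ←essential
  m17: -0001,1-001,10-01
  m18: 1-010,10-10
  m21: 10-01 ←essential
  m22: 10-10 ←essential
  m24: -10-0,11-00,110--
  m25: 1-001,110--
  m26: -10-0,1-010,110--
  m27: 110-- ←essential
  m28: 11-00 ←essential
Essential: -0001, -10-0, 00100, 0111-, 10-01, 10-10, 11-00, 110--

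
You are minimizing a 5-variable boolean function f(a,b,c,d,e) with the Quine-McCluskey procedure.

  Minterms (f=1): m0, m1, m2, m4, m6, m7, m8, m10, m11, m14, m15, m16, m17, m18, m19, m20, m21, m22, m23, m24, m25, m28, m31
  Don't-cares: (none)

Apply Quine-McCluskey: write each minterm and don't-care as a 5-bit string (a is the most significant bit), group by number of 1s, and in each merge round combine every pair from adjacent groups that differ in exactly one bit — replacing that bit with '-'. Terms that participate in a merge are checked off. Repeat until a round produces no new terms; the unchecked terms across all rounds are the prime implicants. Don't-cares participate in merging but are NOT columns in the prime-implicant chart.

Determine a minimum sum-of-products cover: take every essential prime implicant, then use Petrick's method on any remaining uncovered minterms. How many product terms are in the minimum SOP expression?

8

[col 0] 00000*, 00001*, 00010*, 00100*, 00110*, 00111*, 01000*, 01010*, 01011*, 01110*, 01111*, 10000*, 10001*, 10010*, 10011*, 10100*, 10101*, 10110*, 10111*, 11000*, 11001*, 11100*, 11111*
[col 1] -0000*, -0001*, -0010*, -0100*, -0110*, -0111*, -1000*, -1111*, 0-000*, 0-010*, 0-110*, 0-111*, 00-00*, 00-10*, 000-0*, 0000-*, 001-0*, 0011-*, 01-10*, 01-11*, 010-0*, 0101-*, 0111-*, 1-000*, 1-001*, 1-100*, 1-111*, 10-00*, 10-01*, 10-10*, 10-11*, 100-0*, 100-1*, 1000-*, 1001-*, 101-0*, 101-1*, 1010-*, 1011-*, 11-00*, 1100-*
[col 2] --000, --111, -0-00*, -0-10*, -00-0*, -000-, -01-0*, -011-, 0--10, 0-0-0, 0-11-, 00--0*, 01-1-, 1--00, 1-00-, 10--0*, 10--1*, 10-0-*, 10-1-*, 100--*, 101--*
[col 3] -0--0, 10---
Prime implicants: --000, --111, -0--0, -000-, -011-, 0--10, 0-0-0, 0-11-, 01-1-, 1--00, 1-00-, 10---
PI chart (minterm → PIs covering it):
  0 | --000,-0--0,-000-,0-0-0
  1 | -000-  (sole → essential)
  2 | -0--0,0--10,0-0-0
  4 | -0--0  (sole → essential)
  6 | -0--0,-011-,0--10,0-11-
  7 | --111,-011-,0-11-
  8 | --000,0-0-0
  10 | 0--10,0-0-0,01-1-
  11 | 01-1-  (sole → essential)
  14 | 0--10,0-11-,01-1-
  15 | --111,0-11-,01-1-
  16 | --000,-0--0,-000-,1--00,1-00-,10---
  17 | -000-,1-00-,10---
  18 | -0--0,10---
  19 | 10---  (sole → essential)
  20 | -0--0,1--00,10---
  21 | 10---  (sole → essential)
  22 | -0--0,-011-,10---
  23 | --111,-011-,10---
  24 | --000,1--00,1-00-
  25 | 1-00-  (sole → essential)
  28 | 1--00  (sole → essential)
  31 | --111  (sole → essential)
Essential prime implicants: --111, -0--0, -000-, 01-1-, 1--00, 1-00-, 10---
Petrick residual → --000
Minimum SOP uses 8 PIs: c'd'e' + cde + b'e' + b'c'd' + a'bd + ad'e' + ac'd' + ab'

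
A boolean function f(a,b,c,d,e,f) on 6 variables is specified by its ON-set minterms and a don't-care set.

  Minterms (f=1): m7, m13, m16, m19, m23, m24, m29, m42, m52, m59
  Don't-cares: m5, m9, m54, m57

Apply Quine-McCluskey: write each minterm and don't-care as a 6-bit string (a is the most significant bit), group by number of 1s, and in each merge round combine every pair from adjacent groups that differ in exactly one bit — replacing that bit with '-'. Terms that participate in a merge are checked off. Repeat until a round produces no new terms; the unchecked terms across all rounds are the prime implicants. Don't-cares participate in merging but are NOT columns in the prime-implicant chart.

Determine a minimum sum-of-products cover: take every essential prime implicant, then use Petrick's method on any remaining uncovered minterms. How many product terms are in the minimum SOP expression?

[col 0] 000101*, 000111*, 001001*, 001101*, 010000*, 010011*, 010111*, 011000*, 011101*, 101010, 110100*, 110110*, 111001*, 111011*
[col 1] 0-0111, 0-1101, 00-101, 0001-1, 001-01, 01-000, 010-11, 1101-0, 1110-1
Prime implicants: 0-0111, 0-1101, 00-101, 0001-1, 001-01, 01-000, 010-11, 101010, 1101-0, 1110-1
PI chart (minterm → PIs covering it):
  7 | 0-0111,0001-1
  13 | 0-1101,00-101,001-01
  16 | 01-000  (sole → essential)
  19 | 010-11  (sole → essential)
  23 | 0-0111,010-11
  24 | 01-000  (sole → essential)
  29 | 0-1101  (sole → essential)
  42 | 101010  (sole → essential)
  52 | 1101-0  (sole → essential)
  59 | 1110-1  (sole → essential)
Essential prime implicants: 0-1101, 01-000, 010-11, 101010, 1101-0, 1110-1
Petrick residual → 0-0111
Minimum SOP uses 7 PIs: a'c'def + a'cde'f + a'bd'e'f' + a'bc'ef + ab'cd'ef' + abc'df' + abcd'f

7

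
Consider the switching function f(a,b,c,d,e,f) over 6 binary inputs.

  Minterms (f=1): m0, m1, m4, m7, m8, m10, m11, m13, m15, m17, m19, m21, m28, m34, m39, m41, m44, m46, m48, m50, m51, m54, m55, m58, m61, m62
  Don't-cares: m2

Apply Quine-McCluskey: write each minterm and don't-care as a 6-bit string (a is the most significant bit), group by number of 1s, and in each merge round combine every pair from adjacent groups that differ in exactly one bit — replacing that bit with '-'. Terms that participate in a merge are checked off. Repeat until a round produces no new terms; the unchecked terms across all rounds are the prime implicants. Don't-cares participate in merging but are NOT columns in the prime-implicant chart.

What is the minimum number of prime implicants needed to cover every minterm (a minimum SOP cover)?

16

Round 0: 000000✓ 000001✓ 000010✓ 000100✓ 000111✓ 001000✓ 001010✓ 001011✓ 001101✓ 001111✓ 010001✓ 010011✓ 010101✓ 011100 100010✓ 100111✓ 101001 101100✓ 101110✓ 110000✓ 110010✓ 110011✓ 110110✓ 110111✓ 111010✓ 111101 111110✓
Round 1: -00010 -00111 -10011 0-0001 00-000✓ 00-010✓ 00-111 000-00 0000-0✓ 00000- 001-11 0010-0✓ 00101- 0011-1 010-01 0100-1 1-0010 1-0111 1-1110 1011-0 11-010✓ 11-110✓ 110-10✓ 110-11✓ 1100-0 11001-✓ 11011-✓ 111-10✓
Round 2: 00-0-0 11--10 110-1-
PIs = {-00010, -00111, -10011, 0-0001, 00-0-0, 00-111, 000-00, 00000-, 001-11, 00101-, 0011-1, 010-01, 0100-1, 011100, 1-0010, 1-0111, 1-1110, 101001, 1011-0, 11--10, 110-1-, 1100-0, 111101}
Coverage chart:
  m0: 00-0-0,000-00,00000-
  m1: 0-0001,00000-
  m4: 000-00 ←essential
  m7: -00111,00-111
  m8: 00-0-0 ←essential
  m10: 00-0-0,00101-
  m11: 001-11,00101-
  m13: 0011-1 ←essential
  m15: 00-111,001-11,0011-1
  m17: 0-0001,010-01,0100-1
  m19: -10011,0100-1
  m21: 010-01 ←essential
  m28: 011100 ←essential
  m34: -00010,1-0010
  m39: -00111,1-0111
  m41: 101001 ←essential
  m44: 1011-0 ←essential
  m46: 1-1110,1011-0
  m48: 1100-0 ←essential
  m50: 1-0010,11--10,110-1-,1100-0
  m51: -10011,110-1-
  m54: 11--10,110-1-
  m55: 1-0111,110-1-
  m58: 11--10 ←essential
  m61: 111101 ←essential
  m62: 1-1110,11--10
Essential: 00-0-0, 000-00, 0011-1, 010-01, 011100, 101001, 1011-0, 11--10, 1100-0, 111101
Petrick residual → -00010, -00111, -10011, 0-0001, 001-11, 1-0111
Min cover (16 terms): b'c'd'ef' + b'c'def + bc'd'ef + a'c'd'e'f + a'b'd'f' + a'b'c'e'f' + a'b'cef + a'b'cdf + a'bc'e'f + a'bcde'f' + ac'def + ab'cd'e'f + ab'cdf' + abef' + abc'd'f' + abcde'f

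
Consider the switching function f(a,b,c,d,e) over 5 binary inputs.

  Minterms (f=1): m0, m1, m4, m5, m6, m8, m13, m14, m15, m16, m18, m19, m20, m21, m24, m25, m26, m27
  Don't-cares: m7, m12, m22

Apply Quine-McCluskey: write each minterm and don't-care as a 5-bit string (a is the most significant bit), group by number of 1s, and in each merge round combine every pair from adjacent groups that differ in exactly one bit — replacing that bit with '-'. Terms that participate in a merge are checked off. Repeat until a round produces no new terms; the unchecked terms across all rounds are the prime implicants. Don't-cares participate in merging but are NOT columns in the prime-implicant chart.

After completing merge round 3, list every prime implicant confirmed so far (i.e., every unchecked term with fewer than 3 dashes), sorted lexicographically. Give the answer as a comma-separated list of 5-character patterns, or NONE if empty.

[col 0] 00000*, 00001*, 00100*, 00101*, 00110*, 00111*, 01000*, 01100*, 01101*, 01110*, 01111*, 10000*, 10010*, 10011*, 10100*, 10101*, 10110*, 11000*, 11001*, 11010*, 11011*
[col 1] -0000*, -0100*, -0101*, -0110*, -1000*, 0-000*, 0-100*, 0-101*, 0-110*, 0-111*, 00-00*, 00-01*, 0000-*, 001-0*, 001-1*, 0010-*, 0011-*, 01-00*, 011-0*, 011-1*, 0110-*, 0111-*, 1-000*, 1-010*, 1-011*, 10-00*, 10-10*, 100-0*, 1001-*, 101-0*, 1010-*, 110-0*, 110-1*, 1100-*, 1101-*
[col 2] --000, -0-00, -01-0, -010-, 0--00, 0-1-0*, 0-1-1*, 0-10-*, 0-11-*, 00-0-, 001--*, 011--*, 1-0-0, 1-01-, 10--0, 110--
[col 3] 0-1--
Prime implicants: --000, -0-00, -01-0, -010-, 0--00, 0-1--, 00-0-, 1-0-0, 1-01-, 10--0, 110--

--000, -0-00, -01-0, -010-, 0--00, 00-0-, 1-0-0, 1-01-, 10--0, 110--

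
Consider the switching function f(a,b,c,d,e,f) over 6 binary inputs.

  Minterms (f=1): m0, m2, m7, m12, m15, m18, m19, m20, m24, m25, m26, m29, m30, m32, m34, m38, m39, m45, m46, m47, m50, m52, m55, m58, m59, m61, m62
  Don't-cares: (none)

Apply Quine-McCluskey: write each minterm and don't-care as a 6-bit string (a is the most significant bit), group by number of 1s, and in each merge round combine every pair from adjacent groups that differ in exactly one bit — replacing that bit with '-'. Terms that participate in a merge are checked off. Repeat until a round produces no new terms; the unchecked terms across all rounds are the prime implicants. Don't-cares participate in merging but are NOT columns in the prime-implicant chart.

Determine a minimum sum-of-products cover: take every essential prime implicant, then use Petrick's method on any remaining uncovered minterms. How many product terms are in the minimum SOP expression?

Round 0: 000000✓ 000010✓ 000111✓ 001100 001111✓ 010010✓ 010011✓ 010100✓ 011000✓ 011001✓ 011010✓ 011101✓ 011110✓ 100000✓ 100010✓ 100110✓ 100111✓ 101101✓ 101110✓ 101111✓ 110010✓ 110100✓ 110111✓ 111010✓ 111011✓ 111101✓ 111110✓
Round 1: -00000✓ -00010✓ -00111✓ -01111✓ -10010✓ -10100 -11010✓ -11101 -11110✓ 0-0010✓ 00-111✓ 0000-0✓ 01-010✓ 01001- 011-01 011-10✓ 0110-0 01100- 1-0010✓ 1-0111 1-1101 1-1110 10-110✓ 10-111✓ 100-10 1000-0✓ 10011-✓ 1011-1 10111-✓ 11-010✓ 111-10✓ 11101-
Round 2: --0010 -0-111 -000-0 -1-010 -11-10 10-11-
PIs = {--0010, -0-111, -000-0, -1-010, -10100, -11-10, -11101, 001100, 01001-, 011-01, 0110-0, 01100-, 1-0111, 1-1101, 1-1110, 10-11-, 100-10, 1011-1, 11101-}
Coverage chart:
  m0: -000-0 ←essential
  m2: --0010,-000-0
  m7: -0-111 ←essential
  m12: 001100 ←essential
  m15: -0-111 ←essential
  m18: --0010,-1-010,01001-
  m19: 01001- ←essential
  m20: -10100 ←essential
  m24: 0110-0,01100-
  m25: 011-01,01100-
  m26: -1-010,-11-10,0110-0
  m29: -11101,011-01
  m30: -11-10 ←essential
  m32: -000-0 ←essential
  m34: --0010,-000-0,100-10
  m38: 10-11-,100-10
  m39: -0-111,1-0111,10-11-
  m45: 1-1101,1011-1
  m46: 1-1110,10-11-
  m47: -0-111,10-11-,1011-1
  m50: --0010,-1-010
  m52: -10100 ←essential
  m55: 1-0111 ←essential
  m58: -1-010,-11-10,11101-
  m59: 11101- ←essential
  m61: -11101,1-1101
  m62: -11-10,1-1110
Essential: -0-111, -000-0, -10100, -11-10, 001100, 01001-, 1-0111, 11101-
Petrick residual → --0010, -11101, 01100-, 1-1101, 10-11-
Min cover (13 terms): c'd'ef' + b'def + b'c'd'f' + bc'de'f' + bcef' + bcde'f + a'b'cde'f' + a'bc'd'e + a'bcd'e' + ac'def + acde'f + ab'de + abcd'e

13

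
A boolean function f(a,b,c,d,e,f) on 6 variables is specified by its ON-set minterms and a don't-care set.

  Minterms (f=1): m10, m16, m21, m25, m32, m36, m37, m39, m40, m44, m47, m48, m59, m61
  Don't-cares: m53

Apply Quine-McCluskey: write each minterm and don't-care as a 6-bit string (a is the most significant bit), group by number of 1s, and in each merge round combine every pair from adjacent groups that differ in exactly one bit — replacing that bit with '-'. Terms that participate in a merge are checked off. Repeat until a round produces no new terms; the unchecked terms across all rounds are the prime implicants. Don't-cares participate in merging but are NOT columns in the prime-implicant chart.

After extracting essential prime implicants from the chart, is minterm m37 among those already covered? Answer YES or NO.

size-2^0 implicants → 001010  010000(✓)  010101(✓)  011001  100000(✓)  100100(✓)  100101(✓)  100111(✓)  101000(✓)  101100(✓)  101111(✓)  110000(✓)  110101(✓)  111011  111101(✓)
size-2^1 implicants → -10000  -10101  1-0000  1-0101  10-000(✓)  10-100(✓)  10-111  100-00(✓)  1001-1  10010-  101-00(✓)  11-101
size-2^2 implicants → 10--00
Unchecked terms (primes): -10000, -10101, 001010, 011001, 1-0000, 1-0101, 10--00, 10-111, 1001-1, 10010-, 11-101, 111011
Minterm coverage:
  m10 ⊆ 001010 [E]
  m16 ⊆ -10000 [E]
  m21 ⊆ -10101 [E]
  m25 ⊆ 011001 [E]
  m32 ⊆ 1-0000,10--00
  m36 ⊆ 10--00,10010-
  m37 ⊆ 1-0101,1001-1,10010-
  m39 ⊆ 10-111,1001-1
  m40 ⊆ 10--00 [E]
  m44 ⊆ 10--00 [E]
  m47 ⊆ 10-111 [E]
  m48 ⊆ -10000,1-0000
  m59 ⊆ 111011 [E]
  m61 ⊆ 11-101 [E]
E = {-10000, -10101, 001010, 011001, 10--00, 10-111, 11-101, 111011}

NO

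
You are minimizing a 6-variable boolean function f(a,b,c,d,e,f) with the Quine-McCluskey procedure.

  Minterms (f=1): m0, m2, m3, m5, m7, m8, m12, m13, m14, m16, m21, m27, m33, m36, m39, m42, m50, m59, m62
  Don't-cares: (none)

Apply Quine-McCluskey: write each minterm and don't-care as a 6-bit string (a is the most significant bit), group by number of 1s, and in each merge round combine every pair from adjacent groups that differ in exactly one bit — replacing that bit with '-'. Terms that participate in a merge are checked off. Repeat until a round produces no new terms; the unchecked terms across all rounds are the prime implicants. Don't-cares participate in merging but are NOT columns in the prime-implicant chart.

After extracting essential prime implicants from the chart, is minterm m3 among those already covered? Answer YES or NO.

Round 0: 000000✓ 000010✓ 000011✓ 000101✓ 000111✓ 001000✓ 001100✓ 001101✓ 001110✓ 010000✓ 010101✓ 011011✓ 100001 100100 100111✓ 101010 110010 111011✓ 111110
Round 1: -00111 -11011 0-0000 0-0101 00-000 00-101 000-11 0000-0 00001- 0001-1 001-00 0011-0 00110-
PIs = {-00111, -11011, 0-0000, 0-0101, 00-000, 00-101, 000-11, 0000-0, 00001-, 0001-1, 001-00, 0011-0, 00110-, 100001, 100100, 101010, 110010, 111110}
Coverage chart:
  m0: 0-0000,00-000,0000-0
  m2: 0000-0,00001-
  m3: 000-11,00001-
  m5: 0-0101,00-101,0001-1
  m7: -00111,000-11,0001-1
  m8: 00-000,001-00
  m12: 001-00,0011-0,00110-
  m13: 00-101,00110-
  m14: 0011-0 ←essential
  m16: 0-0000 ←essential
  m21: 0-0101 ←essential
  m27: -11011 ←essential
  m33: 100001 ←essential
  m36: 100100 ←essential
  m39: -00111 ←essential
  m42: 101010 ←essential
  m50: 110010 ←essential
  m59: -11011 ←essential
  m62: 111110 ←essential
Essential: -00111, -11011, 0-0000, 0-0101, 0011-0, 100001, 100100, 101010, 110010, 111110

NO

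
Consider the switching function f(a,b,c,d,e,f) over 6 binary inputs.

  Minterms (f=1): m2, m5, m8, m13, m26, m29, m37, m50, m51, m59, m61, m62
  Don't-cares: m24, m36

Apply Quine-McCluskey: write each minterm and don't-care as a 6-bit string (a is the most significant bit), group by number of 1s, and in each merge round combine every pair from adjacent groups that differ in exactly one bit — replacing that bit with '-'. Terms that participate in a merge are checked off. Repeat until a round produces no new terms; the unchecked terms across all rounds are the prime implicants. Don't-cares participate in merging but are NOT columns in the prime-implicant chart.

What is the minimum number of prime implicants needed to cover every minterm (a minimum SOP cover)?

[col 0] 000010, 000101*, 001000*, 001101*, 011000*, 011010*, 011101*, 100100*, 100101*, 110010*, 110011*, 111011*, 111101*, 111110
[col 1] -00101, -11101, 0-1000, 0-1101, 00-101, 0110-0, 10010-, 11-011, 11001-
Prime implicants: -00101, -11101, 0-1000, 0-1101, 00-101, 000010, 0110-0, 10010-, 11-011, 11001-, 111110
PI chart (minterm → PIs covering it):
  2 | 000010  (sole → essential)
  5 | -00101,00-101
  8 | 0-1000  (sole → essential)
  13 | 0-1101,00-101
  26 | 0110-0  (sole → essential)
  29 | -11101,0-1101
  37 | -00101,10010-
  50 | 11001-  (sole → essential)
  51 | 11-011,11001-
  59 | 11-011  (sole → essential)
  61 | -11101  (sole → essential)
  62 | 111110  (sole → essential)
Essential prime implicants: -11101, 0-1000, 000010, 0110-0, 11-011, 11001-, 111110
Petrick residual → -00101, 0-1101
Minimum SOP uses 9 PIs: b'c'de'f + bcde'f + a'cd'e'f' + a'cde'f + a'b'c'd'ef' + a'bcd'f' + abd'ef + abc'd'e + abcdef'

9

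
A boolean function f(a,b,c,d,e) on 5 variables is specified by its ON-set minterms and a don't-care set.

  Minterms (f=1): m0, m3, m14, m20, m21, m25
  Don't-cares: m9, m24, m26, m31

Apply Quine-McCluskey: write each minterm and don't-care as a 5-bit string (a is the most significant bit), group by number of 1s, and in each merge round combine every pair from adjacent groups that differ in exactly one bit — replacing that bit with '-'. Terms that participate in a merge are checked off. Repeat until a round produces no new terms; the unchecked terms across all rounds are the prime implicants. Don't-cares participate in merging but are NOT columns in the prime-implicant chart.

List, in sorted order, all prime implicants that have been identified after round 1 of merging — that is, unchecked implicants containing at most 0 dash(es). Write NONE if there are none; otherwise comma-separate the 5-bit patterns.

00000, 00011, 01110, 11111

size-2^0 implicants → 00000  00011  01001(✓)  01110  10100(✓)  10101(✓)  11000(✓)  11001(✓)  11010(✓)  11111
size-2^1 implicants → -1001  1010-  110-0  1100-
Unchecked terms (primes): -1001, 00000, 00011, 01110, 1010-, 110-0, 1100-, 11111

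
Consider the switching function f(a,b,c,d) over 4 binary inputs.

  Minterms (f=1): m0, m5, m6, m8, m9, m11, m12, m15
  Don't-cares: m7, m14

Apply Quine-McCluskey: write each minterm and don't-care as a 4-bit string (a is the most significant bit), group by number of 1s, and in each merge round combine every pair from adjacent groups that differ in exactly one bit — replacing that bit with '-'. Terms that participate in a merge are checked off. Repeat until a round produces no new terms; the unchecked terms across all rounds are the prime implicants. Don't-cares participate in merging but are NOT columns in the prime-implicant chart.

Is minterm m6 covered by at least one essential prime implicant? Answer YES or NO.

size-2^0 implicants → 0000(✓)  0101(✓)  0110(✓)  0111(✓)  1000(✓)  1001(✓)  1011(✓)  1100(✓)  1110(✓)  1111(✓)
size-2^1 implicants → -000  -110(✓)  -111(✓)  01-1  011-(✓)  1-00  1-11  10-1  100-  11-0  111-(✓)
size-2^2 implicants → -11-
Unchecked terms (primes): -000, -11-, 01-1, 1-00, 1-11, 10-1, 100-, 11-0
Minterm coverage:
  m0 ⊆ -000 [E]
  m5 ⊆ 01-1 [E]
  m6 ⊆ -11- [E]
  m8 ⊆ -000,1-00,100-
  m9 ⊆ 10-1,100-
  m11 ⊆ 1-11,10-1
  m12 ⊆ 1-00,11-0
  m15 ⊆ -11-,1-11
E = {-000, -11-, 01-1}

YES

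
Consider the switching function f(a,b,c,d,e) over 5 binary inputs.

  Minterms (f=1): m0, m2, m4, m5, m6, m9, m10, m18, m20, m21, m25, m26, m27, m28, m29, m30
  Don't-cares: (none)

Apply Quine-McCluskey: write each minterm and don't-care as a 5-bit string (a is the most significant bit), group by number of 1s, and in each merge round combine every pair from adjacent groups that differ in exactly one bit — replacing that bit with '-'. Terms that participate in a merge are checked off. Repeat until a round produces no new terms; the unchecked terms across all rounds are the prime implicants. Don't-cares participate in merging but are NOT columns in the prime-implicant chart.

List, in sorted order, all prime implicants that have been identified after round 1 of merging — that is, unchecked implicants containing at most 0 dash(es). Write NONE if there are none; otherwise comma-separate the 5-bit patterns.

NONE

size-2^0 implicants → 00000(✓)  00010(✓)  00100(✓)  00101(✓)  00110(✓)  01001(✓)  01010(✓)  10010(✓)  10100(✓)  10101(✓)  11001(✓)  11010(✓)  11011(✓)  11100(✓)  11101(✓)  11110(✓)
size-2^1 implicants → -0010(✓)  -0100(✓)  -0101(✓)  -1001  -1010(✓)  0-010(✓)  00-00(✓)  00-10(✓)  000-0(✓)  001-0(✓)  0010-(✓)  1-010(✓)  1-100(✓)  1-101(✓)  1010-(✓)  11-01  11-10  110-1  1101-  111-0  1110-(✓)
size-2^2 implicants → --010  -010-  00--0  1-10-
Unchecked terms (primes): --010, -010-, -1001, 00--0, 1-10-, 11-01, 11-10, 110-1, 1101-, 111-0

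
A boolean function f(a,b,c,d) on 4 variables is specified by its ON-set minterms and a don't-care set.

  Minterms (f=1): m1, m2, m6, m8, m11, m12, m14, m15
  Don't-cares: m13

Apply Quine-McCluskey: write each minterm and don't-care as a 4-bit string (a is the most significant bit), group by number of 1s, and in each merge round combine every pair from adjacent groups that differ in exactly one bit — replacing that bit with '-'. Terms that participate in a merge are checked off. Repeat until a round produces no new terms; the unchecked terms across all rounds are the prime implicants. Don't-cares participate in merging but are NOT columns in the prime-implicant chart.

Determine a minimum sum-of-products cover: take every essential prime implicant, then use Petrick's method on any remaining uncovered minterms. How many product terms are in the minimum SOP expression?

[col 0] 0001, 0010*, 0110*, 1000*, 1011*, 1100*, 1101*, 1110*, 1111*
[col 1] -110, 0-10, 1-00, 1-11, 11-0*, 11-1*, 110-*, 111-*
[col 2] 11--
Prime implicants: -110, 0-10, 0001, 1-00, 1-11, 11--
PI chart (minterm → PIs covering it):
  1 | 0001  (sole → essential)
  2 | 0-10  (sole → essential)
  6 | -110,0-10
  8 | 1-00  (sole → essential)
  11 | 1-11  (sole → essential)
  12 | 1-00,11--
  14 | -110,11--
  15 | 1-11,11--
Essential prime implicants: 0-10, 0001, 1-00, 1-11
Petrick residual → -110
Minimum SOP uses 5 PIs: bcd' + a'cd' + a'b'c'd + ac'd' + acd

5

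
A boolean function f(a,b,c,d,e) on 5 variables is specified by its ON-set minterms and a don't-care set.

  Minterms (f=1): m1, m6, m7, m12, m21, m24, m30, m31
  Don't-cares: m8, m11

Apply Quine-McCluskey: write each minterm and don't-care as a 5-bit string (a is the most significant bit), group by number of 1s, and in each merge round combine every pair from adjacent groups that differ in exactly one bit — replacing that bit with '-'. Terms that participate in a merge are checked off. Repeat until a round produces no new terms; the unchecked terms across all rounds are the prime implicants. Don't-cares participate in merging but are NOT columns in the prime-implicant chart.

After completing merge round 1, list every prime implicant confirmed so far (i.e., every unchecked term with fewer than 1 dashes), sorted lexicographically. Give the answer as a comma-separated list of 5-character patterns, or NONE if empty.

Round 0: 00001 00110✓ 00111✓ 01000✓ 01011 01100✓ 10101 11000✓ 11110✓ 11111✓
Round 1: -1000 0011- 01-00 1111-
PIs = {-1000, 00001, 0011-, 01-00, 01011, 10101, 1111-}

00001, 01011, 10101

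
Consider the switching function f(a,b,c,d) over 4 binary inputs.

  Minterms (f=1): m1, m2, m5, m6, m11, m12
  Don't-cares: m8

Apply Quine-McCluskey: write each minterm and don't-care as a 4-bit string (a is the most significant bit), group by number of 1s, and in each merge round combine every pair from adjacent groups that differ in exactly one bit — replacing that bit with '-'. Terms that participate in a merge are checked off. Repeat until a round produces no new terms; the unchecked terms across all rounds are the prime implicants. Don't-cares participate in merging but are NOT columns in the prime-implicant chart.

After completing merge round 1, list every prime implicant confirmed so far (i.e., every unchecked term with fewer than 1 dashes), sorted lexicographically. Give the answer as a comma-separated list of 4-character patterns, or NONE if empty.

[col 0] 0001*, 0010*, 0101*, 0110*, 1000*, 1011, 1100*
[col 1] 0-01, 0-10, 1-00
Prime implicants: 0-01, 0-10, 1-00, 1011

1011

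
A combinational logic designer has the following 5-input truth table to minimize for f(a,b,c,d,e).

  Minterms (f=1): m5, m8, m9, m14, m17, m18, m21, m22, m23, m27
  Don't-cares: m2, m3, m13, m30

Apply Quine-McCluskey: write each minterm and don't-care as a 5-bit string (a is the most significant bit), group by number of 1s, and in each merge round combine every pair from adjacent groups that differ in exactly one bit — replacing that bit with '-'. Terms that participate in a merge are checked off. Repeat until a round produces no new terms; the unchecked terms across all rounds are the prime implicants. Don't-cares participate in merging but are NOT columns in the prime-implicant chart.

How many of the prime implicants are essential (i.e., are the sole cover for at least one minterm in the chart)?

size-2^0 implicants → 00010(✓)  00011(✓)  00101(✓)  01000(✓)  01001(✓)  01101(✓)  01110(✓)  10001(✓)  10010(✓)  10101(✓)  10110(✓)  10111(✓)  11011  11110(✓)
size-2^1 implicants → -0010  -0101  -1110  0-101  0001-  01-01  0100-  1-110  10-01  10-10  101-1  1011-
Unchecked terms (primes): -0010, -0101, -1110, 0-101, 0001-, 01-01, 0100-, 1-110, 10-01, 10-10, 101-1, 1011-, 11011
Minterm coverage:
  m5 ⊆ -0101,0-101
  m8 ⊆ 0100- [E]
  m9 ⊆ 01-01,0100-
  m14 ⊆ -1110 [E]
  m17 ⊆ 10-01 [E]
  m18 ⊆ -0010,10-10
  m21 ⊆ -0101,10-01,101-1
  m22 ⊆ 1-110,10-10,1011-
  m23 ⊆ 101-1,1011-
  m27 ⊆ 11011 [E]
E = {-1110, 0100-, 10-01, 11011}

4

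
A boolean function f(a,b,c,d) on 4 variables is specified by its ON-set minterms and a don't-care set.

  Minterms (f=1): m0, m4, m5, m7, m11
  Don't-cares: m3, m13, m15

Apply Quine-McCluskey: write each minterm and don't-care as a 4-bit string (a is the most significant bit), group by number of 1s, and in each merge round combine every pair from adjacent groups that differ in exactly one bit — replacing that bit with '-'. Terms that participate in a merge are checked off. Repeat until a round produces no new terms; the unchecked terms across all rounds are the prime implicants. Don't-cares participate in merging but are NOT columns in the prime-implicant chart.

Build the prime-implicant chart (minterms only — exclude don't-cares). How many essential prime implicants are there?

size-2^0 implicants → 0000(✓)  0011(✓)  0100(✓)  0101(✓)  0111(✓)  1011(✓)  1101(✓)  1111(✓)
size-2^1 implicants → -011(✓)  -101(✓)  -111(✓)  0-00  0-11(✓)  01-1(✓)  010-  1-11(✓)  11-1(✓)
size-2^2 implicants → --11  -1-1
Unchecked terms (primes): --11, -1-1, 0-00, 010-
Minterm coverage:
  m0 ⊆ 0-00 [E]
  m4 ⊆ 0-00,010-
  m5 ⊆ -1-1,010-
  m7 ⊆ --11,-1-1
  m11 ⊆ --11 [E]
E = {--11, 0-00}

2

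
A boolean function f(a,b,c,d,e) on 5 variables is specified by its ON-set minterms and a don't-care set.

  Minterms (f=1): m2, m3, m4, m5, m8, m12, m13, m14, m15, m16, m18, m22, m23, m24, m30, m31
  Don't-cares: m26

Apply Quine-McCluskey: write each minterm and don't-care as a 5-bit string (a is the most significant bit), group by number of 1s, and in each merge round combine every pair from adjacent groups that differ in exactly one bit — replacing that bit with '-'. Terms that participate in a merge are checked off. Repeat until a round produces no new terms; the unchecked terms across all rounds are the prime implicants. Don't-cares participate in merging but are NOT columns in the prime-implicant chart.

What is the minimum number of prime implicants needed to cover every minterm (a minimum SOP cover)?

6

Round 0: 00010✓ 00011✓ 00100✓ 00101✓ 01000✓ 01100✓ 01101✓ 01110✓ 01111✓ 10000✓ 10010✓ 10110✓ 10111✓ 11000✓ 11010✓ 11110✓ 11111✓
Round 1: -0010 -1000 -1110✓ -1111✓ 0-100✓ 0-101✓ 0001- 0010-✓ 01-00 011-0✓ 011-1✓ 0110-✓ 0111-✓ 1-000✓ 1-010✓ 1-110✓ 1-111✓ 10-10✓ 100-0✓ 1011-✓ 11-10✓ 110-0✓ 1111-✓
Round 2: -111- 0-10- 011-- 1--10 1-0-0 1-11-
PIs = {-0010, -1000, -111-, 0-10-, 0001-, 01-00, 011--, 1--10, 1-0-0, 1-11-}
Coverage chart:
  m2: -0010,0001-
  m3: 0001- ←essential
  m4: 0-10- ←essential
  m5: 0-10- ←essential
  m8: -1000,01-00
  m12: 0-10-,01-00,011--
  m13: 0-10-,011--
  m14: -111-,011--
  m15: -111-,011--
  m16: 1-0-0 ←essential
  m18: -0010,1--10,1-0-0
  m22: 1--10,1-11-
  m23: 1-11- ←essential
  m24: -1000,1-0-0
  m30: -111-,1--10,1-11-
  m31: -111-,1-11-
Essential: 0-10-, 0001-, 1-0-0, 1-11-
Petrick residual → -1000, -111-
Min cover (6 terms): bc'd'e' + bcd + a'cd' + a'b'c'd + ac'e' + acd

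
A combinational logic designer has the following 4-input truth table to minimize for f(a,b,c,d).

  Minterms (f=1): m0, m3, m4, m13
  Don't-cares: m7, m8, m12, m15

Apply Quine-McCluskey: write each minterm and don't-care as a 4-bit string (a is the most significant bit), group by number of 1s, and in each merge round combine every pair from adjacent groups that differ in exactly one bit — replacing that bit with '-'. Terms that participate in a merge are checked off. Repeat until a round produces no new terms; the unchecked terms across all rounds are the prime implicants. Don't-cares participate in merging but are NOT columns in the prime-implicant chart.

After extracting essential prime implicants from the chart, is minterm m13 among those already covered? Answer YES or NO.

NO

[col 0] 0000*, 0011*, 0100*, 0111*, 1000*, 1100*, 1101*, 1111*
[col 1] -000*, -100*, -111, 0-00*, 0-11, 1-00*, 11-1, 110-
[col 2] --00
Prime implicants: --00, -111, 0-11, 11-1, 110-
PI chart (minterm → PIs covering it):
  0 | --00  (sole → essential)
  3 | 0-11  (sole → essential)
  4 | --00  (sole → essential)
  13 | 11-1,110-
Essential prime implicants: --00, 0-11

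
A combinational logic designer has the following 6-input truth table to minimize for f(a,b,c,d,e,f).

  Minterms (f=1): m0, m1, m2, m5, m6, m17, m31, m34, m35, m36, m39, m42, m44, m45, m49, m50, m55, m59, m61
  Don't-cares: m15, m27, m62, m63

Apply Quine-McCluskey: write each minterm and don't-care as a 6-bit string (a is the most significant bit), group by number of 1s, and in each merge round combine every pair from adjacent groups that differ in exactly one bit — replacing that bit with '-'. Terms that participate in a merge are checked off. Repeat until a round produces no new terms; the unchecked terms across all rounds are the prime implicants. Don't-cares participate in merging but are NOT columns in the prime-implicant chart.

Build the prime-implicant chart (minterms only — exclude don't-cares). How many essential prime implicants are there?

7

[col 0] 000000*, 000001*, 000010*, 000101*, 000110*, 001111*, 010001*, 011011*, 011111*, 100010*, 100011*, 100100*, 100111*, 101010*, 101100*, 101101*, 110001*, 110010*, 110111*, 111011*, 111101*, 111110*, 111111*
[col 1] -00010, -10001, -11011*, -11111*, 0-0001, 0-1111, 000-01, 000-10, 0000-0, 00000-, 011-11*, 1-0010, 1-0111, 1-1101, 10-010, 10-100, 100-11, 10001-, 10110-, 11-111, 111-11*, 1111-1, 11111-
[col 2] -11-11
Prime implicants: -00010, -10001, -11-11, 0-0001, 0-1111, 000-01, 000-10, 0000-0, 00000-, 1-0010, 1-0111, 1-1101, 10-010, 10-100, 100-11, 10001-, 10110-, 11-111, 1111-1, 11111-
PI chart (minterm → PIs covering it):
  0 | 0000-0,00000-
  1 | 0-0001,000-01,00000-
  2 | -00010,000-10,0000-0
  5 | 000-01  (sole → essential)
  6 | 000-10  (sole → essential)
  17 | -10001,0-0001
  31 | -11-11,0-1111
  34 | -00010,1-0010,10-010,10001-
  35 | 100-11,10001-
  36 | 10-100  (sole → essential)
  39 | 1-0111,100-11
  42 | 10-010  (sole → essential)
  44 | 10-100,10110-
  45 | 1-1101,10110-
  49 | -10001  (sole → essential)
  50 | 1-0010  (sole → essential)
  55 | 1-0111,11-111
  59 | -11-11  (sole → essential)
  61 | 1-1101,1111-1
Essential prime implicants: -10001, -11-11, 000-01, 000-10, 1-0010, 10-010, 10-100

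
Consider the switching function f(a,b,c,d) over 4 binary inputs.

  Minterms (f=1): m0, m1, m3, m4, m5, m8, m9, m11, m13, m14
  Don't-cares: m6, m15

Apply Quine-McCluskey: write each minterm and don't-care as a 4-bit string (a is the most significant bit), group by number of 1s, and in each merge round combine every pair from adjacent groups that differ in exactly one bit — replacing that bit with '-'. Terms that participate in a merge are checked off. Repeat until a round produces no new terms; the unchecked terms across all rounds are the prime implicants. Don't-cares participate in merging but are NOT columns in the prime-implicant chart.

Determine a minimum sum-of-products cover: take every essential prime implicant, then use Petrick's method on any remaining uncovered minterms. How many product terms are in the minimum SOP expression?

5

size-2^0 implicants → 0000(✓)  0001(✓)  0011(✓)  0100(✓)  0101(✓)  0110(✓)  1000(✓)  1001(✓)  1011(✓)  1101(✓)  1110(✓)  1111(✓)
size-2^1 implicants → -000(✓)  -001(✓)  -011(✓)  -101(✓)  -110  0-00(✓)  0-01(✓)  00-1(✓)  000-(✓)  01-0  010-(✓)  1-01(✓)  1-11(✓)  10-1(✓)  100-(✓)  11-1(✓)  111-
size-2^2 implicants → --01  -0-1  -00-  0-0-  1--1
Unchecked terms (primes): --01, -0-1, -00-, -110, 0-0-, 01-0, 1--1, 111-
Minterm coverage:
  m0 ⊆ -00-,0-0-
  m1 ⊆ --01,-0-1,-00-,0-0-
  m3 ⊆ -0-1 [E]
  m4 ⊆ 0-0-,01-0
  m5 ⊆ --01,0-0-
  m8 ⊆ -00- [E]
  m9 ⊆ --01,-0-1,-00-,1--1
  m11 ⊆ -0-1,1--1
  m13 ⊆ --01,1--1
  m14 ⊆ -110,111-
E = {-0-1, -00-}
Petrick residual → --01, -110, 0-0-
Cover = c'd + b'd + b'c' + bcd' + a'c'  |cover|=5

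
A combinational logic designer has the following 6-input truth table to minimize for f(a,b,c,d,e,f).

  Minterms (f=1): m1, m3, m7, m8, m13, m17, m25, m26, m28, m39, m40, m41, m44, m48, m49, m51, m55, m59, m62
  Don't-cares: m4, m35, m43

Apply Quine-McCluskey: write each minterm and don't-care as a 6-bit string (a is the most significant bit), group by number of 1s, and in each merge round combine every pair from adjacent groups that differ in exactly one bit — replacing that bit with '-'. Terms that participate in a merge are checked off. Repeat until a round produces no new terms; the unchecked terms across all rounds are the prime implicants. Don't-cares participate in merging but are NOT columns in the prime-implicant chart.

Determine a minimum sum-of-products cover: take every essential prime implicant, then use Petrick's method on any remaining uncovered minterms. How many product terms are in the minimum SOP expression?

13

Round 0: 000001✓ 000011✓ 000100 000111✓ 001000✓ 001101 010001✓ 011001✓ 011010 011100 100011✓ 100111✓ 101000✓ 101001✓ 101011✓ 101100✓ 110000✓ 110001✓ 110011✓ 110111✓ 111011✓ 111110
Round 1: -00011✓ -00111✓ -01000 -10001 0-0001 000-11✓ 0000-1 01-001 1-0011✓ 1-0111✓ 1-1011✓ 10-011✓ 100-11✓ 101-00 1010-1 10100- 11-011✓ 110-11✓ 1100-1 11000-
Round 2: -00-11 1--011 1-0-11
PIs = {-00-11, -01000, -10001, 0-0001, 0000-1, 000100, 001101, 01-001, 011010, 011100, 1--011, 1-0-11, 101-00, 1010-1, 10100-, 1100-1, 11000-, 111110}
Coverage chart:
  m1: 0-0001,0000-1
  m3: -00-11,0000-1
  m7: -00-11 ←essential
  m8: -01000 ←essential
  m13: 001101 ←essential
  m17: -10001,0-0001,01-001
  m25: 01-001 ←essential
  m26: 011010 ←essential
  m28: 011100 ←essential
  m39: -00-11,1-0-11
  m40: -01000,101-00,10100-
  m41: 1010-1,10100-
  m44: 101-00 ←essential
  m48: 11000- ←essential
  m49: -10001,1100-1,11000-
  m51: 1--011,1-0-11,1100-1
  m55: 1-0-11 ←essential
  m59: 1--011 ←essential
  m62: 111110 ←essential
Essential: -00-11, -01000, 001101, 01-001, 011010, 011100, 1--011, 1-0-11, 101-00, 11000-, 111110
Petrick residual → 0-0001, 1010-1
Min cover (13 terms): b'c'ef + b'cd'e'f' + a'c'd'e'f + a'b'cde'f + a'bd'e'f + a'bcd'ef' + a'bcde'f' + ad'ef + ac'ef + ab'ce'f' + ab'cd'f + abc'd'e' + abcdef'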